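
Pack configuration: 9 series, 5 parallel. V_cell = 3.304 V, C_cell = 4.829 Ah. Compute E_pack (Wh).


V_pack = 9 * 3.304 = 29.736 V
C_pack = 5 * 4.829 = 24.145 Ah
E = V_pack * C_pack = 29.736 * 24.145 = 718.0 Wh

718.0 Wh


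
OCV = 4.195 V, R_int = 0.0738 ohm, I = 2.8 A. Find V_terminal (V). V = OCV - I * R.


IR drop = 2.8 * 0.0738 = 0.20664 V
V = 4.195 - 0.20664 = 3.988 V

3.988 V


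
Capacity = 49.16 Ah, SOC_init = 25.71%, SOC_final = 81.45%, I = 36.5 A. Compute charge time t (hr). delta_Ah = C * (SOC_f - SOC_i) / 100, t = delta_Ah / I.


delta_Ah = 49.16 * (81.45 - 25.71) / 100 = 27.402 Ah
t = delta_Ah / I = 27.402 / 36.5 = 0.7507 hr

0.7507 hr


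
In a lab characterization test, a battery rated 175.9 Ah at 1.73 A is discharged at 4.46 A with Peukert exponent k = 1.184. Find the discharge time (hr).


Step 1: t_rated = C / I_rated = 175.9 / 1.73 = 101.68 hr
Step 2: ratio = 1.73 / 4.46 = 0.38789
Step 3: ratio^k = 0.38789^1.184 = 0.32586
Step 4: t = t_rated * ratio^k = 101.68 * 0.32586 = 33.13 hr

33.13 hr


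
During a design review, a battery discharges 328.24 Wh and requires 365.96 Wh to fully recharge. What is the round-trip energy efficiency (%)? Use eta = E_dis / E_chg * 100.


eta_e = E_dis / E_chg * 100 = 328.24 / 365.96 * 100 = 89.69%

89.69%


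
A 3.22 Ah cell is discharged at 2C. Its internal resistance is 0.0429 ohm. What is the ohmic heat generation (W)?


Step 1: I = C_rate * capacity = 2 * 3.22 = 6.44 A
Step 2: Q = I^2 * R = 6.44^2 * 0.0429 = 41.474 * 0.0429 = 1.779 W

1.779 W


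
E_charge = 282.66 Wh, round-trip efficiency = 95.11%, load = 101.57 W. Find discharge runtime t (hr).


Step 1: E_discharge = eta/100 * E_charge = 95.11/100 * 282.66 = 268.84 Wh
Step 2: t = E_discharge / P = 268.84 / 101.57 = 2.647 hr

2.647 hr


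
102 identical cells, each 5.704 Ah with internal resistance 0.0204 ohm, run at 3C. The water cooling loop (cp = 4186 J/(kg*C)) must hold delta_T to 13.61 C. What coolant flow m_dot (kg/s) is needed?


Step 1: I = 3 * 5.704 = 17.112 A
Step 2: Q_cell = I^2 * R = 17.112^2 * 0.0204 = 5.9735 W
Step 3: Q_total = 102 * 5.9735 = 609.3 W
Step 4: m_dot = Q_total / (cp * dT) = 609.3 / (4186 * 13.61) = 0.01069 kg/s

0.01069 kg/s


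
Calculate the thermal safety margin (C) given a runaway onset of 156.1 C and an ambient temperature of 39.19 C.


Safety margin = 156.1 C - 39.19 C = 116.91 C

116.91 C


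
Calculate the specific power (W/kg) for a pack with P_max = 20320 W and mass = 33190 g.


Convert: m = 33190 g = 33.19 kg
Specific power = 20320 W / 33.19 kg = 612.2 W/kg

612.2 W/kg


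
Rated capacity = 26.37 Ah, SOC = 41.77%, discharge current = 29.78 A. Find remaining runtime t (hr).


Step 1: remaining = SOC/100 * C_total = 41.77/100 * 26.37 = 11.015 Ah
Step 2: t = remaining / I = 11.015 / 29.78 = 0.3699 hr

0.3699 hr


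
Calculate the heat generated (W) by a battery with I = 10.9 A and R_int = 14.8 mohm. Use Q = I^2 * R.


Convert: R = 14.8 mohm = 0.0148 ohm
I^2 = 118.81
Q = 118.81 * 0.0148 = 1.758 W

1.758 W


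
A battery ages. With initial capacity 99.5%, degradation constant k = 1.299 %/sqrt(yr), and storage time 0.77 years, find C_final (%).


Step 1: sqrt(0.77 yr) = 0.8775
Step 2: drop = 1.299 * 0.8775 = 1.1399
Step 3: C_final = 99.5 - 1.1399 = 98.36%

98.36%


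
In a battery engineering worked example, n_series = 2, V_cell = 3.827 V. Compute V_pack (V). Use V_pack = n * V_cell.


V_pack = n * V_cell = 2 * 3.827 = 7.654 V

7.654 V


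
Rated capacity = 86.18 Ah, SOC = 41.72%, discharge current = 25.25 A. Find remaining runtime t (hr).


Step 1: remaining = SOC/100 * C_total = 41.72/100 * 86.18 = 35.954 Ah
Step 2: t = remaining / I = 35.954 / 25.25 = 1.424 hr

1.424 hr


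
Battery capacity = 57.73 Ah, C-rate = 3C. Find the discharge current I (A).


At 3C: I = 3 * 57.73 Ah = 173.19 A

173.19 A


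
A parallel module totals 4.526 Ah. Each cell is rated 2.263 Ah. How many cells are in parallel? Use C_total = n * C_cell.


n = C_total / C_cell = 4.526 / 2.263 = 2

2


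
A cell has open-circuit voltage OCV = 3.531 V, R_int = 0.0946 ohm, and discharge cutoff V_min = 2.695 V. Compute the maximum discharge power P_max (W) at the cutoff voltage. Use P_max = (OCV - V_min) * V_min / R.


P_max = (OCV - V_min) * V_min / R = (3.531 - 2.695) * 2.695 / 0.0946 = 0.836 * 2.695 / 0.0946 = 23.82 W

23.82 W


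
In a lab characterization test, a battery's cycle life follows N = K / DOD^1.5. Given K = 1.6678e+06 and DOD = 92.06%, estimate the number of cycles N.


DOD^1.5 = 883.3
N = K / DOD^1.5 = 1.6678e+06 / 883.3 = 1888

1888 cycles


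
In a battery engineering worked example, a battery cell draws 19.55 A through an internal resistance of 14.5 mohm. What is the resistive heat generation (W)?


Convert: R = 14.5 mohm = 0.0145 ohm
I^2 = 382.2
Q = 382.2 * 0.0145 = 5.542 W

5.542 W


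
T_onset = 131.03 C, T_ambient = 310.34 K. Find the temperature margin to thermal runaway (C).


Convert: T_ambient = 310.34 K = 37.19 C
margin = 131.03 - 37.19 = 93.84 C

93.84 C


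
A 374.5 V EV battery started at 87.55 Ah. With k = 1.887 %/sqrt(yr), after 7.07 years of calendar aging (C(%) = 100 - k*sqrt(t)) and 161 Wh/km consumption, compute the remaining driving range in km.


Step 1: capacity retention = 100 - 1.887 * sqrt(7.07) = 100 - 1.887 * 2.6589 = 94.983%
Step 2: C_now = 87.55 * 94.983/100 = 83.158 Ah
Step 3: E_pack = V * C_now = 374.5 * 83.158 = 31143 Wh
Step 4: range = E_pack / consumption = 31143 / 161 = 193.4 km

193.4 km


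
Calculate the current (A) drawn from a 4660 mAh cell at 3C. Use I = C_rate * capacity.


Convert: capacity = 4660 mAh = 4.66 Ah
I = C_rate * capacity = 3 * 4.66 = 13.98 A

13.98 A


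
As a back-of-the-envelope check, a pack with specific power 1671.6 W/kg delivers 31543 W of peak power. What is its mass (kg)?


m = P / SP = 31543 / 1671.6 = 18.87 kg

18.87 kg


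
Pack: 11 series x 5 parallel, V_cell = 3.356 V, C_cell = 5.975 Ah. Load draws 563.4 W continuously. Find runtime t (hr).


Step 1: E_pack = Ns * V_cell * Np * C_cell = 11 * 3.356 * 5 * 5.975 = 1102.9 Wh
Step 2: t = E_pack / P = 1102.9 / 563.4 = 1.958 hr

1.958 hr


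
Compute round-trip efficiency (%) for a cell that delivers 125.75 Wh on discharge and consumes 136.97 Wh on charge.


Round-trip efficiency = 125.75/136.97 * 100% = 91.81%

91.81%


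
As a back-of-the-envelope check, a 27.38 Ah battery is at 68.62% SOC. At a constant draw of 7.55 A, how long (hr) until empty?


Step 1: remaining = SOC/100 * C_total = 68.62/100 * 27.38 = 18.788 Ah
Step 2: t = remaining / I = 18.788 / 7.55 = 2.488 hr

2.488 hr


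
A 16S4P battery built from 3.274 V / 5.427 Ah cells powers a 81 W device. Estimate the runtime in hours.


Step 1: E_pack = Ns * V_cell * Np * C_cell = 16 * 3.274 * 4 * 5.427 = 1137.2 Wh
Step 2: t = E_pack / P = 1137.2 / 81 = 14.04 hr

14.04 hr


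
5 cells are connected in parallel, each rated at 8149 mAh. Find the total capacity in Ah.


Convert: C_cell = 8149 mAh = 8.149 Ah
C_total = 5 * 8.149 = 40.745 Ah

40.745 Ah


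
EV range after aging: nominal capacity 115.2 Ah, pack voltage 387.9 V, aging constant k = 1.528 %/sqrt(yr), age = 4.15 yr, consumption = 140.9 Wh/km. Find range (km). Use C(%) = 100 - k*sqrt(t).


Step 1: capacity retention = 100 - 1.528 * sqrt(4.15) = 100 - 1.528 * 2.0372 = 96.887%
Step 2: C_now = 115.2 * 96.887/100 = 111.61 Ah
Step 3: E_pack = V * C_now = 387.9 * 111.61 = 43294 Wh
Step 4: range = E_pack / consumption = 43294 / 140.9 = 307.3 km

307.3 km


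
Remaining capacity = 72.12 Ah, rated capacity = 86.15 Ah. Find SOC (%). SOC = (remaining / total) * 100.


SOC% = 72.12 / 86.15 * 100 = 83.71%

83.71%


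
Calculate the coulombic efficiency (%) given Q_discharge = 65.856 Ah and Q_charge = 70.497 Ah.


Coulombic efficiency = 65.856/70.497 * 100% = 93.42%

93.42%


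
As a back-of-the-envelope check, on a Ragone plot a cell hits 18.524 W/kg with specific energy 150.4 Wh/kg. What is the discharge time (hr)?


t = E / P = 150.4 / 18.524 = 8.119 hr

8.119 hr


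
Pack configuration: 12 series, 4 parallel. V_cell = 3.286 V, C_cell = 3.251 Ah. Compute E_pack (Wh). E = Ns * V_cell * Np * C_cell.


V_pack = 12 * 3.286 = 39.432 V
C_pack = 4 * 3.251 = 13.004 Ah
E = V_pack * C_pack = 39.432 * 13.004 = 512.8 Wh

512.8 Wh


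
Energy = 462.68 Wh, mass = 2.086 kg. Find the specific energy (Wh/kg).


Specific energy = 462.68 Wh / 2.086 kg = 221.8 Wh/kg

221.8 Wh/kg


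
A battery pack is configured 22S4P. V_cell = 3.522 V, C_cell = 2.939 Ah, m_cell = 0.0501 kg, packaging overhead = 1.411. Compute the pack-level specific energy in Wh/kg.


Step 1: V_pack = 22 * 3.522 = 77.484 V
Step 2: C_pack = 4 * 2.939 = 11.756 Ah
Step 3: E_pack = V_pack * C_pack = 77.484 * 11.756 = 910.9 Wh
Step 4: m_pack = 22 * 4 * 0.0501 * 1.411 = 6.2208 kg
Step 5: ED = E_pack / m_pack = 910.9 / 6.2208 = 146.4 Wh/kg

146.4 Wh/kg


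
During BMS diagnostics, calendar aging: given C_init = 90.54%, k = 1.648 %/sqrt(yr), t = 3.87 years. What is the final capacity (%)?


sqrt(t) = sqrt(3.87) = 1.9672
C_final = 90.54 - 1.648 * 1.9672 = 87.30%

87.30%


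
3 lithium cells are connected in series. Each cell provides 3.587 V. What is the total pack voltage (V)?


With 3 cells in series at 3.587 V each, V_pack = 10.761 V

10.761 V


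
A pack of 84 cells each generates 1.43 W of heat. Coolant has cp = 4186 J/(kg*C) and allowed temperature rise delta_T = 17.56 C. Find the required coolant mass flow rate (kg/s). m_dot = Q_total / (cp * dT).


Step 1: Total heat Q = 84 * 1.43 W = 120.12 W
Step 2: denom = cp * dT = 4186 * 17.56 = 73506
Step 3: m_dot = 120.12 / 73506 = 0.001634 kg/s

0.001634 kg/s


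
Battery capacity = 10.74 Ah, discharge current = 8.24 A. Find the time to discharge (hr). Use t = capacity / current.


t = capacity / current = 10.74 / 8.24 = 1.303 hr

1.303 hr


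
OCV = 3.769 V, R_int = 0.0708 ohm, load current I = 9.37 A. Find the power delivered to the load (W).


Step 1: V_terminal = OCV - I*R = 3.769 - 9.37 * 0.0708 = 3.1056 V
Step 2: P_out = V_terminal * I = 3.1056 * 9.37 = 29.10 W

29.10 W


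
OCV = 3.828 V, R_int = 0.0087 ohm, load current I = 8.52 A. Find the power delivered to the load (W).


Step 1: V_terminal = OCV - I*R = 3.828 - 8.52 * 0.0087 = 3.7539 V
Step 2: P_out = V_terminal * I = 3.7539 * 8.52 = 31.98 W

31.98 W


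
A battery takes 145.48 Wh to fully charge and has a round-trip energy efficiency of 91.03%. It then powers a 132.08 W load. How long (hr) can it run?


Step 1: E_discharge = eta/100 * E_charge = 91.03/100 * 145.48 = 132.43 Wh
Step 2: t = E_discharge / P = 132.43 / 132.08 = 1.003 hr

1.003 hr


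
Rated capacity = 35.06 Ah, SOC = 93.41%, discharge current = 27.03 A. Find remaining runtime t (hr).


Step 1: remaining = SOC/100 * C_total = 93.41/100 * 35.06 = 32.75 Ah
Step 2: t = remaining / I = 32.75 / 27.03 = 1.212 hr

1.212 hr


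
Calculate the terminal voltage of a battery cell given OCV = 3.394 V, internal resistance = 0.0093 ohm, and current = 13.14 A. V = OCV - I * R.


IR drop = 13.14 * 0.0093 = 0.1222 V
V = 3.394 - 0.1222 = 3.272 V

3.272 V


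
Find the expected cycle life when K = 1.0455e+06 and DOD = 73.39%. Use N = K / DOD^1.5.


Step 1: DOD^1.5 = 73.39^1.5 = 628.72
Step 2: N = 1.0455e+06 / 628.72 = 1663 cycles

1663 cycles


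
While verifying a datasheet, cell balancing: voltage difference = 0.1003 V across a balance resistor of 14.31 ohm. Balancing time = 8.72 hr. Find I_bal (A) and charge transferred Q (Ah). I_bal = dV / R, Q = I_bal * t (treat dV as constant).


I_bal = dV / R = 0.1003 / 14.31 = 0.0070091 A
Q = I_bal * t = 0.0070091 * 8.72 = 0.06112 Ah

I=0.0070091 A, Q=0.06112 Ah


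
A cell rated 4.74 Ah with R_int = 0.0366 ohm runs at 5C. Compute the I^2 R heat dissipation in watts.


Step 1: I = C_rate * capacity = 5 * 4.74 = 23.7 A
Step 2: Q = I^2 * R = 23.7^2 * 0.0366 = 561.69 * 0.0366 = 20.56 W

20.56 W


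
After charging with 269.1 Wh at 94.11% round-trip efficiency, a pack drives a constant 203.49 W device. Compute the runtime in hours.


Step 1: E_discharge = eta/100 * E_charge = 94.11/100 * 269.1 = 253.25 Wh
Step 2: t = E_discharge / P = 253.25 / 203.49 = 1.245 hr

1.245 hr


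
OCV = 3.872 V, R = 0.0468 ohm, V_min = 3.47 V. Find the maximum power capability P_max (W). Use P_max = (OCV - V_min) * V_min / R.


P_max = (OCV - V_min) * V_min / R = (3.872 - 3.47) * 3.47 / 0.0468 = 0.402 * 3.47 / 0.0468 = 29.81 W

29.81 W


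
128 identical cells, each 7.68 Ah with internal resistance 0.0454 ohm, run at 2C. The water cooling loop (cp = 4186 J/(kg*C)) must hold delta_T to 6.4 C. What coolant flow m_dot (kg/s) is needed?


Step 1: I = 2 * 7.68 = 15.36 A
Step 2: Q_cell = I^2 * R = 15.36^2 * 0.0454 = 10.711 W
Step 3: Q_total = 128 * 10.711 = 1371 W
Step 4: m_dot = Q_total / (cp * dT) = 1371 / (4186 * 6.4) = 0.05118 kg/s

0.05118 kg/s


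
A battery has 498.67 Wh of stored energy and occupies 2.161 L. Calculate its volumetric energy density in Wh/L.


ED = E / V = 498.67 / 2.161 = 230.8 Wh/L

230.8 Wh/L


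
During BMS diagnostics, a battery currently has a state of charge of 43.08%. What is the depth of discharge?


DOD = 100 - SOC = 100 - 43.08 = 56.92%

56.92%


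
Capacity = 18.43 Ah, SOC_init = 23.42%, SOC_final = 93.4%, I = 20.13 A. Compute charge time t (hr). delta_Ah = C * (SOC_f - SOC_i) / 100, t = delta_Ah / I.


delta_Ah = 18.43 * (93.4 - 23.42) / 100 = 12.897 Ah
t = delta_Ah / I = 12.897 / 20.13 = 0.6407 hr

0.6407 hr


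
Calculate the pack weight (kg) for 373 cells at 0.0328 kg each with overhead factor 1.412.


m_pack = n * m_cell * overhead = 373 * 0.0328 * 1.412 = 17.27 kg

17.27 kg


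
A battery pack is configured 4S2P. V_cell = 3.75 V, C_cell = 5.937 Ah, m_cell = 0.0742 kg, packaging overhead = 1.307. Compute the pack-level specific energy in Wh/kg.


Step 1: V_pack = 4 * 3.75 = 15 V
Step 2: C_pack = 2 * 5.937 = 11.874 Ah
Step 3: E_pack = V_pack * C_pack = 15 * 11.874 = 178.11 Wh
Step 4: m_pack = 4 * 2 * 0.0742 * 1.307 = 0.77584 kg
Step 5: ED = E_pack / m_pack = 178.11 / 0.77584 = 229.6 Wh/kg

229.6 Wh/kg


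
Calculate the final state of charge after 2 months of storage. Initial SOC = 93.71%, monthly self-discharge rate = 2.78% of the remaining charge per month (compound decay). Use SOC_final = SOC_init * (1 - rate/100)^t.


decay = (1 - 2.78/100)^2 = 0.94517
SOC_final = 93.71 * 0.94517 = 88.57%

88.57%


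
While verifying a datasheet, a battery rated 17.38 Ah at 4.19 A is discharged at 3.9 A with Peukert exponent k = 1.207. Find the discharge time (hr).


t_rated = C / I_rated = 17.38 / 4.19 = 4.148 hr
(I_rated/I)^k = (1.0744)^1.207 = 1.0905
t = t_rated * (I_rated/I)^k = 4.148 * 1.0905 = 4.523 hr

4.523 hr


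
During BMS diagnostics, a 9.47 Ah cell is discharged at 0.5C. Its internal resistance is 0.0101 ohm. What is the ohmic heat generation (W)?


Step 1: I = C_rate * capacity = 0.5 * 9.47 = 4.735 A
Step 2: Q = I^2 * R = 4.735^2 * 0.0101 = 22.42 * 0.0101 = 0.2264 W

0.2264 W


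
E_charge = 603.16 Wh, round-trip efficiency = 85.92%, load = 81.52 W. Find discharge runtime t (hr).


Step 1: E_discharge = eta/100 * E_charge = 85.92/100 * 603.16 = 518.24 Wh
Step 2: t = E_discharge / P = 518.24 / 81.52 = 6.357 hr

6.357 hr


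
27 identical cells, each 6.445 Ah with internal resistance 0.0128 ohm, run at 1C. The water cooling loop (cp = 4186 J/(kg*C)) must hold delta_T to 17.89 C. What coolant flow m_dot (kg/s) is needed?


Step 1: I = 1 * 6.445 = 6.445 A
Step 2: Q_cell = I^2 * R = 6.445^2 * 0.0128 = 0.53169 W
Step 3: Q_total = 27 * 0.53169 = 14.356 W
Step 4: m_dot = Q_total / (cp * dT) = 14.356 / (4186 * 17.89) = 1.917e-04 kg/s

1.917e-04 kg/s


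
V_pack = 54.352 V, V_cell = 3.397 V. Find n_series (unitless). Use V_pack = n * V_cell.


Rearranging: n = V_pack / V_cell = 54.352 / 3.397 = 16 cells

16


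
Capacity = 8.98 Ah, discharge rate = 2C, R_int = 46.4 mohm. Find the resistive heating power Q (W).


Convert: R = 46.4 mohm = 0.0464 ohm
Step 1: I = C_rate * capacity = 2 * 8.98 = 17.96 A
Step 2: Q = I^2 * R = 17.96^2 * 0.0464 = 322.56 * 0.0464 = 14.97 W

14.97 W


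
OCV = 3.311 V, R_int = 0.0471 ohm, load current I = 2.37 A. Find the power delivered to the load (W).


Step 1: V_terminal = OCV - I*R = 3.311 - 2.37 * 0.0471 = 3.1994 V
Step 2: P_out = V_terminal * I = 3.1994 * 2.37 = 7.583 W

7.583 W


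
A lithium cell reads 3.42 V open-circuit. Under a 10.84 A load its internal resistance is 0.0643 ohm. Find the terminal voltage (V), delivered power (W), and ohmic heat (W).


Step 1: V_terminal = OCV - I*R = 3.42 - 10.84 * 0.0643 = 2.723 V
Step 2: P_out = V_terminal * I = 2.723 * 10.84 = 29.52 W
Step 3: Q = I^2 * R = 10.84^2 * 0.0643 = 7.556 W

V=2.723 V, P=29.52 W, Q=7.556 W


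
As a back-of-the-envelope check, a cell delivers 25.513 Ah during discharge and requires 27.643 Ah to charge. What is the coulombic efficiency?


eta_c = Q_dis / Q_chg * 100 = 25.513 / 27.643 * 100 = 92.29%

92.29%


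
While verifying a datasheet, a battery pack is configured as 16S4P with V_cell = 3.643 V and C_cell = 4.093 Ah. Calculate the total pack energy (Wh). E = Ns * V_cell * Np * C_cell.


E = Ns * Vcell * Np * Ccell = 16 * 3.643 * 4 * 4.093 = 954.3 Wh

954.3 Wh


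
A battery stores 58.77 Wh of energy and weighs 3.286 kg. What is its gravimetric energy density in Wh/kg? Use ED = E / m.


ED = E / m = 58.77 / 3.286 = 17.88 Wh/kg

17.88 Wh/kg


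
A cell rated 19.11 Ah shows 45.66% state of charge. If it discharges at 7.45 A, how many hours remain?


Step 1: remaining = SOC/100 * C_total = 45.66/100 * 19.11 = 8.7256 Ah
Step 2: t = remaining / I = 8.7256 / 7.45 = 1.171 hr

1.171 hr


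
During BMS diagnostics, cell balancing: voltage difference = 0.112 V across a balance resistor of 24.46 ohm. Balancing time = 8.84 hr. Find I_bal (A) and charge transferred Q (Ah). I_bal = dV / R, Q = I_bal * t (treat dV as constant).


First, Ohm's law: I_bal = 0.112 V / 24.46 ohm = 0.0045789 A
Then Q = I * t = 0.0045789 A * 8.84 hr = 0.04048 Ah

I=0.0045789 A, Q=0.04048 Ah


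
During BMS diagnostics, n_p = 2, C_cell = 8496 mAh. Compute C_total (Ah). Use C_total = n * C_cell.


Convert: C_cell = 8496 mAh = 8.496 Ah
C_total = 2 * 8.496 = 16.992 Ah

16.992 Ah


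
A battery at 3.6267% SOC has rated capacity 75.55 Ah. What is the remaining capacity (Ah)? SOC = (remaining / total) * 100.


remaining = SOC / 100 * total = 3.6267 / 100 * 75.55 = 2.740 Ah

2.740 Ah


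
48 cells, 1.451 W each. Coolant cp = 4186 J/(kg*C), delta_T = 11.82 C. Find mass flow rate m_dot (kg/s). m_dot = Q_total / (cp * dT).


Q_total = 48 * 1.451 = 69.648 W
m_dot = Q_total / (cp * dT) = 69.648 / (4186 * 11.82) = 0.001408 kg/s

0.001408 kg/s


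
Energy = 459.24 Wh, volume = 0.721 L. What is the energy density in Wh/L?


ED = E / V = 459.24 / 0.721 = 636.9 Wh/L

636.9 Wh/L


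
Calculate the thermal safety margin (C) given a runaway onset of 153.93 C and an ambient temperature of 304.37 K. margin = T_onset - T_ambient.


Convert: T_ambient = 304.37 K = 31.22 C
margin = 153.93 - 31.22 = 122.71 C

122.71 C


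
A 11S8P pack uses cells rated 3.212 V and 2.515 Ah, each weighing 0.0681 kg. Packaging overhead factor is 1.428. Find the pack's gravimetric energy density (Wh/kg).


Step 1: V_pack = 11 * 3.212 = 35.332 V
Step 2: C_pack = 8 * 2.515 = 20.12 Ah
Step 3: E_pack = V_pack * C_pack = 35.332 * 20.12 = 710.88 Wh
Step 4: m_pack = 11 * 8 * 0.0681 * 1.428 = 8.5577 kg
Step 5: ED = E_pack / m_pack = 710.88 / 8.5577 = 83.07 Wh/kg

83.07 Wh/kg


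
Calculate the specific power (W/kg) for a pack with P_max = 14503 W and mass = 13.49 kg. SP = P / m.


Specific power = 14503 W / 13.49 kg = 1075 W/kg

1075 W/kg


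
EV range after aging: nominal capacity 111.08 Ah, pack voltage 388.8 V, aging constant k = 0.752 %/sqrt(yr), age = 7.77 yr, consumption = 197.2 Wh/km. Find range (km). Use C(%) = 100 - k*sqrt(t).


Step 1: capacity retention = 100 - 0.752 * sqrt(7.77) = 100 - 0.752 * 2.7875 = 97.904%
Step 2: C_now = 111.08 * 97.904/100 = 108.75 Ah
Step 3: E_pack = V * C_now = 388.8 * 108.75 = 42282 Wh
Step 4: range = E_pack / consumption = 42282 / 197.2 = 214.4 km

214.4 km


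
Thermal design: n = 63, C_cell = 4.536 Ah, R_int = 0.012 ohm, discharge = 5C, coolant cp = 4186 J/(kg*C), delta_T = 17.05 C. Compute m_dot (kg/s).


Step 1: I = 5 * 4.536 = 22.68 A
Step 2: Q_cell = I^2 * R = 22.68^2 * 0.012 = 6.1726 W
Step 3: Q_total = 63 * 6.1726 = 388.87 W
Step 4: m_dot = Q_total / (cp * dT) = 388.87 / (4186 * 17.05) = 0.005449 kg/s

0.005449 kg/s


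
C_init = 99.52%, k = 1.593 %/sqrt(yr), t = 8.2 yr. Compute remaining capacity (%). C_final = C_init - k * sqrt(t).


Step 1: sqrt(8.2 yr) = 2.8636
Step 2: drop = 1.593 * 2.8636 = 4.5617
Step 3: C_final = 99.52 - 4.5617 = 94.96%

94.96%


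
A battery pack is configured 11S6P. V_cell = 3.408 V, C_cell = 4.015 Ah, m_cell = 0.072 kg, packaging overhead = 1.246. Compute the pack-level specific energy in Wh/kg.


Step 1: V_pack = 11 * 3.408 = 37.488 V
Step 2: C_pack = 6 * 4.015 = 24.09 Ah
Step 3: E_pack = V_pack * C_pack = 37.488 * 24.09 = 903.09 Wh
Step 4: m_pack = 11 * 6 * 0.072 * 1.246 = 5.921 kg
Step 5: ED = E_pack / m_pack = 903.09 / 5.921 = 152.5 Wh/kg

152.5 Wh/kg


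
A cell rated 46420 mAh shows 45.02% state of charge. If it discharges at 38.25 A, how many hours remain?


Convert: C_total = 46420 mAh = 46.42 Ah
Step 1: remaining = SOC/100 * C_total = 45.02/100 * 46.42 = 20.898 Ah
Step 2: t = remaining / I = 20.898 / 38.25 = 0.5464 hr

0.5464 hr


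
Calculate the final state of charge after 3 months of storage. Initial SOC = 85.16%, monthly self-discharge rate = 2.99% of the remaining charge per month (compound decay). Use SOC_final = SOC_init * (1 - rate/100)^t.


decay = (1 - 2.99/100)^3 = 0.91296
SOC_final = 85.16 * 0.91296 = 77.75%

77.75%


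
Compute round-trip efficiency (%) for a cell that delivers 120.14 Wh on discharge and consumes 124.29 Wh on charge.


Round-trip efficiency = 120.14/124.29 * 100% = 96.66%

96.66%


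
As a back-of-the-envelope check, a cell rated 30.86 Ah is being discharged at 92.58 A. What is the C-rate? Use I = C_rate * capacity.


Rearranging: C_rate = 92.58 / 30.86 = 3C

3C


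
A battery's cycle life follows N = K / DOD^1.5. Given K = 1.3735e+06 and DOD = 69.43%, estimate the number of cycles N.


Step 1: DOD^1.5 = 69.43^1.5 = 578.52
Step 2: N = 1.3735e+06 / 578.52 = 2374 cycles

2374 cycles


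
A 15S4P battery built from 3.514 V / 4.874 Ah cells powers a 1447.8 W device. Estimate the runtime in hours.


Step 1: E_pack = Ns * V_cell * Np * C_cell = 15 * 3.514 * 4 * 4.874 = 1027.6 Wh
Step 2: t = E_pack / P = 1027.6 / 1447.8 = 0.7098 hr

0.7098 hr


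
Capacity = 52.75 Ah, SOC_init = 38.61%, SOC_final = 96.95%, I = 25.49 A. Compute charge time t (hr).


delta_Ah = 52.75 * (96.95 - 38.61) / 100 = 30.774 Ah
t = delta_Ah / I = 30.774 / 25.49 = 1.207 hr

1.207 hr


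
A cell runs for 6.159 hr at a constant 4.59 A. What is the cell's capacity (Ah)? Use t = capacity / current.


C = I * t = 4.59 * 6.159 = 28.27 Ah

28.27 Ah


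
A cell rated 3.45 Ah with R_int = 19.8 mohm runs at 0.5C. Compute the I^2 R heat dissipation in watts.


Convert: R = 19.8 mohm = 0.0198 ohm
Step 1: I = C_rate * capacity = 0.5 * 3.45 = 1.725 A
Step 2: Q = I^2 * R = 1.725^2 * 0.0198 = 2.9756 * 0.0198 = 0.05892 W

0.05892 W


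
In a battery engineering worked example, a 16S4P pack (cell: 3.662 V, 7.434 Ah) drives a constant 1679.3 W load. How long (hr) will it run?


Step 1: E_pack = Ns * V_cell * Np * C_cell = 16 * 3.662 * 4 * 7.434 = 1742.3 Wh
Step 2: t = E_pack / P = 1742.3 / 1679.3 = 1.038 hr

1.038 hr


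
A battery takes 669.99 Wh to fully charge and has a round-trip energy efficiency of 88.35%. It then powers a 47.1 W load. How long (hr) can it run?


Step 1: E_discharge = eta/100 * E_charge = 88.35/100 * 669.99 = 591.94 Wh
Step 2: t = E_discharge / P = 591.94 / 47.1 = 12.57 hr

12.57 hr


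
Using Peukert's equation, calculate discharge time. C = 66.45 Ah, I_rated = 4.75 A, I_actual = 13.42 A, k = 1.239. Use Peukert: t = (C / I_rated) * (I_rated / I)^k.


t_rated = C / I_rated = 66.45 / 4.75 = 13.989 hr
(I_rated/I)^k = (0.35395)^1.239 = 0.27615
t = t_rated * (I_rated/I)^k = 13.989 * 0.27615 = 3.863 hr

3.863 hr


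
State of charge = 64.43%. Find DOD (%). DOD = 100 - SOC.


Complement of SOC: DOD = 100% - 64.43% = 35.57%

35.57%


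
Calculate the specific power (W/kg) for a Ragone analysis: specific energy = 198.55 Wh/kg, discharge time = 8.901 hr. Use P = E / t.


Specific power = 198.55 Wh/kg / 8.901 hr = 22.31 W/kg

22.31 W/kg


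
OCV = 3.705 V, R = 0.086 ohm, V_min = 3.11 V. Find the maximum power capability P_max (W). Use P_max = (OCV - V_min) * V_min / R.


dV = OCV - V_min = 0.595 V (so I_max = dV / R)
P_max = dV * V_min / R = 0.595 * 3.11 / 0.086 = 21.52 W

21.52 W


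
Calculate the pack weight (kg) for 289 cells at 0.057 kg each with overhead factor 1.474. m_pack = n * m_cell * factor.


Cell mass sum = 289 * 0.057 = 16.473 kg
With overhead 1.474: m_pack = 16.473 * 1.474 = 24.28 kg

24.28 kg


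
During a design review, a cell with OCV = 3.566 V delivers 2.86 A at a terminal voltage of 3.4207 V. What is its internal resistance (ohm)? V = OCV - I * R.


R = (OCV - V) / I = (3.566 - 3.4207) / 2.86 = 0.05080 ohm

0.05080 ohm


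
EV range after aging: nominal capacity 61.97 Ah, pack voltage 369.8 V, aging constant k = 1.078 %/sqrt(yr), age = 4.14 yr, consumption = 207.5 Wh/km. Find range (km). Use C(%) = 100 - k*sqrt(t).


Step 1: capacity retention = 100 - 1.078 * sqrt(4.14) = 100 - 1.078 * 2.0347 = 97.807%
Step 2: C_now = 61.97 * 97.807/100 = 60.611 Ah
Step 3: E_pack = V * C_now = 369.8 * 60.611 = 22414 Wh
Step 4: range = E_pack / consumption = 22414 / 207.5 = 108.0 km

108.0 km


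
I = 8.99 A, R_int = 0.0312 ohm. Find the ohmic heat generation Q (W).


Q = I^2 * R = 8.99^2 * 0.0312 = 2.522 W

2.522 W


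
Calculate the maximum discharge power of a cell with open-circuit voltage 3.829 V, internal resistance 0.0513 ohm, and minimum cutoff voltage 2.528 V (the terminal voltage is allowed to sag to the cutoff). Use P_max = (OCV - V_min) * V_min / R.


dV = OCV - V_min = 1.301 V (so I_max = dV / R)
P_max = dV * V_min / R = 1.301 * 2.528 / 0.0513 = 64.11 W

64.11 W


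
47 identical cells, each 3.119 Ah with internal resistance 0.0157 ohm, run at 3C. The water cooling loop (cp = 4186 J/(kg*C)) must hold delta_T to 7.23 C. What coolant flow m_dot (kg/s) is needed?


Step 1: I = 3 * 3.119 = 9.357 A
Step 2: Q_cell = I^2 * R = 9.357^2 * 0.0157 = 1.3746 W
Step 3: Q_total = 47 * 1.3746 = 64.606 W
Step 4: m_dot = Q_total / (cp * dT) = 64.606 / (4186 * 7.23) = 0.002135 kg/s

0.002135 kg/s


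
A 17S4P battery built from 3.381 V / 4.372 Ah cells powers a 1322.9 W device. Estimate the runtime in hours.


Step 1: E_pack = Ns * V_cell * Np * C_cell = 17 * 3.381 * 4 * 4.372 = 1005.2 Wh
Step 2: t = E_pack / P = 1005.2 / 1322.9 = 0.7598 hr

0.7598 hr


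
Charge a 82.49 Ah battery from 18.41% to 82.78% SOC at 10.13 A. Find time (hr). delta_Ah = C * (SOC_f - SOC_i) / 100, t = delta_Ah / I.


Step 1: dSOC = 82.78% - 18.41% = 64.37%
Step 2: delta_Ah = 82.49 * 64.37 / 100 = 53.099 Ah
Step 3: t = 53.099 / 10.13 = 5.242 hr

5.242 hr


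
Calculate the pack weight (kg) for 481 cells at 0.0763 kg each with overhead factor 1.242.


m_pack = n * m_cell * overhead = 481 * 0.0763 * 1.242 = 45.58 kg

45.58 kg


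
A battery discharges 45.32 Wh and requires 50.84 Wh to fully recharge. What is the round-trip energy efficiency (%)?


Round-trip efficiency = 45.32/50.84 * 100% = 89.14%

89.14%


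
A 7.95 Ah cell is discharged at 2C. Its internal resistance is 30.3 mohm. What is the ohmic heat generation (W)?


Convert: R = 30.3 mohm = 0.0303 ohm
Step 1: I = C_rate * capacity = 2 * 7.95 = 15.9 A
Step 2: Q = I^2 * R = 15.9^2 * 0.0303 = 252.81 * 0.0303 = 7.660 W

7.660 W


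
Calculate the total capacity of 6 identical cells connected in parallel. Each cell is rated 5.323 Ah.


Parallel capacities add: 6 * 5.323 Ah = 31.938 Ah

31.938 Ah


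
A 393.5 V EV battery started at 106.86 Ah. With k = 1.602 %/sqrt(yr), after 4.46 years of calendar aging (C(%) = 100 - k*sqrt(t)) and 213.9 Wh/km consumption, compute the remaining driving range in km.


Step 1: capacity retention = 100 - 1.602 * sqrt(4.46) = 100 - 1.602 * 2.1119 = 96.617%
Step 2: C_now = 106.86 * 96.617/100 = 103.24 Ah
Step 3: E_pack = V * C_now = 393.5 * 103.24 = 40625 Wh
Step 4: range = E_pack / consumption = 40625 / 213.9 = 189.9 km

189.9 km


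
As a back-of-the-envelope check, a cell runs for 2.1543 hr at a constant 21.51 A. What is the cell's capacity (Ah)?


C = I * t = 21.51 * 2.1543 = 46.34 Ah

46.34 Ah


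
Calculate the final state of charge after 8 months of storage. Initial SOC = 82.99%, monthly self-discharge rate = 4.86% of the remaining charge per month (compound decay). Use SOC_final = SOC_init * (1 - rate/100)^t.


decay = (1 - 4.86/100)^8 = 0.67128
SOC_final = 82.99 * 0.67128 = 55.71%

55.71%


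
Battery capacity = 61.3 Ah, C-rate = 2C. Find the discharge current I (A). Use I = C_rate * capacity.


At 2C: I = 2 * 61.3 Ah = 122.6 A

122.6 A


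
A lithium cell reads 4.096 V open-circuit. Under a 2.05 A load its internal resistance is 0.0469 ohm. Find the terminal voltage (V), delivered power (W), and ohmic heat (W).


Step 1: V_terminal = OCV - I*R = 4.096 - 2.05 * 0.0469 = 3.9999 V
Step 2: P_out = V_terminal * I = 3.9999 * 2.05 = 8.200 W
Step 3: Q = I^2 * R = 2.05^2 * 0.0469 = 0.1971 W

V=3.9999 V, P=8.200 W, Q=0.1971 W


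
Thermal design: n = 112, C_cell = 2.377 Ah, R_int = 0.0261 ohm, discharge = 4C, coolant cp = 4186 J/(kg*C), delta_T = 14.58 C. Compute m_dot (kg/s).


Step 1: I = 4 * 2.377 = 9.508 A
Step 2: Q_cell = I^2 * R = 9.508^2 * 0.0261 = 2.3595 W
Step 3: Q_total = 112 * 2.3595 = 264.26 W
Step 4: m_dot = Q_total / (cp * dT) = 264.26 / (4186 * 14.58) = 0.004330 kg/s

0.004330 kg/s


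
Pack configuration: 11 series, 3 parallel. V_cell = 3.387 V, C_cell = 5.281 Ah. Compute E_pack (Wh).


V_pack = 11 * 3.387 = 37.257 V
C_pack = 3 * 5.281 = 15.843 Ah
E = V_pack * C_pack = 37.257 * 15.843 = 590.3 Wh

590.3 Wh


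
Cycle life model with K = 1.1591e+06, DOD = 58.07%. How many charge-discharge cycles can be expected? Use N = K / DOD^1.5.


DOD^1.5 = 442.51
N = K / DOD^1.5 = 1.1591e+06 / 442.51 = 2619

2619 cycles


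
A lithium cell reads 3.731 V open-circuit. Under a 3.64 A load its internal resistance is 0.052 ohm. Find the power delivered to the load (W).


Step 1: V_terminal = OCV - I*R = 3.731 - 3.64 * 0.052 = 3.5417 V
Step 2: P_out = V_terminal * I = 3.5417 * 3.64 = 12.89 W

12.89 W


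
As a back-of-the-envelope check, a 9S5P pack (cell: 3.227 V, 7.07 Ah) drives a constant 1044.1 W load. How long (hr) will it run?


Step 1: E_pack = Ns * V_cell * Np * C_cell = 9 * 3.227 * 5 * 7.07 = 1026.7 Wh
Step 2: t = E_pack / P = 1026.7 / 1044.1 = 0.9833 hr

0.9833 hr


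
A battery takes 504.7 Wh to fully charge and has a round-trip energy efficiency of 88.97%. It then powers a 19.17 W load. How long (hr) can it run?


Step 1: E_discharge = eta/100 * E_charge = 88.97/100 * 504.7 = 449.03 Wh
Step 2: t = E_discharge / P = 449.03 / 19.17 = 23.42 hr

23.42 hr


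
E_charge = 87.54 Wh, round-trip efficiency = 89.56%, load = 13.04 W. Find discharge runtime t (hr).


Step 1: E_discharge = eta/100 * E_charge = 89.56/100 * 87.54 = 78.401 Wh
Step 2: t = E_discharge / P = 78.401 / 13.04 = 6.012 hr

6.012 hr


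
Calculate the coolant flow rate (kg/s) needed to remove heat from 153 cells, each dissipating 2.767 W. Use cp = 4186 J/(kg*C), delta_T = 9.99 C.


Q_total = 153 * 2.767 = 423.35 W
m_dot = Q_total / (cp * dT) = 423.35 / (4186 * 9.99) = 0.01012 kg/s

0.01012 kg/s


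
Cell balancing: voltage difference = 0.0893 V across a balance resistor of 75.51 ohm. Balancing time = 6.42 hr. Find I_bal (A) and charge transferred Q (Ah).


I_bal = dV / R = 0.0893 / 75.51 = 0.0011826 A
Q = I_bal * t = 0.0011826 * 6.42 = 0.007592 Ah

I=0.0011826 A, Q=0.007592 Ah


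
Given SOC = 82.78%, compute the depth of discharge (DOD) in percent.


Complement of SOC: DOD = 100% - 82.78% = 17.22%

17.22%


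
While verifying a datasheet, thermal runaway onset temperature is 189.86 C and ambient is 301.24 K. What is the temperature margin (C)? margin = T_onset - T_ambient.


Convert: T_ambient = 301.24 K = 28.09 C
margin = 189.86 - 28.09 = 161.77 C

161.77 C


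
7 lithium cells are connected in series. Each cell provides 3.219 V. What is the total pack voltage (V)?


With 7 cells in series at 3.219 V each, V_pack = 22.533 V

22.533 V


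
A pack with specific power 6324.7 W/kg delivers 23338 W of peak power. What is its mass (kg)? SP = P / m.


m = P / SP = 23338 / 6324.7 = 3.690 kg

3.690 kg


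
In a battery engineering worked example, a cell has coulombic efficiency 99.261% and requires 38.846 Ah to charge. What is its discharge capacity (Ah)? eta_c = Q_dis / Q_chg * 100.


Q_dis = eta/100 * Q_chg = 99.261/100 * 38.846 = 38.56 Ah

38.56 Ah


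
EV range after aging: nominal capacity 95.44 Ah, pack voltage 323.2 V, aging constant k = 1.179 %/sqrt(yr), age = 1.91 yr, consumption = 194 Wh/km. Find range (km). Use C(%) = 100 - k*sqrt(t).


Step 1: capacity retention = 100 - 1.179 * sqrt(1.91) = 100 - 1.179 * 1.382 = 98.371%
Step 2: C_now = 95.44 * 98.371/100 = 93.885 Ah
Step 3: E_pack = V * C_now = 323.2 * 93.885 = 30344 Wh
Step 4: range = E_pack / consumption = 30344 / 194 = 156.4 km

156.4 km


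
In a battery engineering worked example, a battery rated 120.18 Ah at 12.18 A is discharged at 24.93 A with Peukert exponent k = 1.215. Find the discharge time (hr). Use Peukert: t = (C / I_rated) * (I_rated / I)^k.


t_rated = C / I_rated = 120.18 / 12.18 = 9.867 hr
(I_rated/I)^k = (0.48857)^1.215 = 0.41884
t = t_rated * (I_rated/I)^k = 9.867 * 0.41884 = 4.133 hr

4.133 hr


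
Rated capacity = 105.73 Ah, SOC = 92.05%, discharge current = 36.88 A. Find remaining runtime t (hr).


Step 1: remaining = SOC/100 * C_total = 92.05/100 * 105.73 = 97.324 Ah
Step 2: t = remaining / I = 97.324 / 36.88 = 2.639 hr

2.639 hr


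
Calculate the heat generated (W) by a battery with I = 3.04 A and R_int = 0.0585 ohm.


Q = I^2 * R = 3.04^2 * 0.0585 = 0.5406 W

0.5406 W


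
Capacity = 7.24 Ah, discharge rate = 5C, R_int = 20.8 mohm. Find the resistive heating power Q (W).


Convert: R = 20.8 mohm = 0.0208 ohm
Step 1: I = C_rate * capacity = 5 * 7.24 = 36.2 A
Step 2: Q = I^2 * R = 36.2^2 * 0.0208 = 1310.4 * 0.0208 = 27.26 W

27.26 W


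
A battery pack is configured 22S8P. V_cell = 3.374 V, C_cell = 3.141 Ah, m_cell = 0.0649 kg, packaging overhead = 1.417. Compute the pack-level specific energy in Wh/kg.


Step 1: V_pack = 22 * 3.374 = 74.228 V
Step 2: C_pack = 8 * 3.141 = 25.128 Ah
Step 3: E_pack = V_pack * C_pack = 74.228 * 25.128 = 1865.2 Wh
Step 4: m_pack = 22 * 8 * 0.0649 * 1.417 = 16.186 kg
Step 5: ED = E_pack / m_pack = 1865.2 / 16.186 = 115.2 Wh/kg

115.2 Wh/kg


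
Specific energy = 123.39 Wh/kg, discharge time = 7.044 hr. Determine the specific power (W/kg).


P_specific = E / t = 123.39 / 7.044 = 17.52 W/kg

17.52 W/kg


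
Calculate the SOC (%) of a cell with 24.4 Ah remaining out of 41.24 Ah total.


SOC = (remaining / total) * 100 = (24.4 / 41.24) * 100 = 59.17%

59.17%


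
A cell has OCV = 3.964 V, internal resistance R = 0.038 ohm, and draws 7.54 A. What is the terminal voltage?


IR drop = 7.54 * 0.038 = 0.28652 V
V = 3.964 - 0.28652 = 3.677 V

3.677 V


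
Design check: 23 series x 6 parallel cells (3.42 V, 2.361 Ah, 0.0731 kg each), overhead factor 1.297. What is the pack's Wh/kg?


Step 1: V_pack = 23 * 3.42 = 78.66 V
Step 2: C_pack = 6 * 2.361 = 14.166 Ah
Step 3: E_pack = V_pack * C_pack = 78.66 * 14.166 = 1114.3 Wh
Step 4: m_pack = 23 * 6 * 0.0731 * 1.297 = 13.084 kg
Step 5: ED = E_pack / m_pack = 1114.3 / 13.084 = 85.17 Wh/kg

85.17 Wh/kg


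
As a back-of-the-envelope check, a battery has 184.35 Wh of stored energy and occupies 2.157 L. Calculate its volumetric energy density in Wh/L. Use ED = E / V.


Volumetric ED = 184.35 Wh / 2.157 L = 85.47 Wh/L

85.47 Wh/L


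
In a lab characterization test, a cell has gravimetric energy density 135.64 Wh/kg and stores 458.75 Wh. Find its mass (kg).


m = E / ED = 458.75 / 135.64 = 3.382 kg

3.382 kg


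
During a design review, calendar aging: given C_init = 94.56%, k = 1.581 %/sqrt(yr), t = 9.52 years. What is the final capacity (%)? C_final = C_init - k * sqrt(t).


sqrt(t) = sqrt(9.52) = 3.0854
C_final = 94.56 - 1.581 * 3.0854 = 89.68%

89.68%


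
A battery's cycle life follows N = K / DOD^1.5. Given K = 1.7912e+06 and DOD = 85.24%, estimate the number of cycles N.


Step 1: DOD^1.5 = 85.24^1.5 = 786.98
Step 2: N = 1.7912e+06 / 786.98 = 2276 cycles

2276 cycles


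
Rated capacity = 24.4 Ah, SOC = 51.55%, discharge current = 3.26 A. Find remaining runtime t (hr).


Step 1: remaining = SOC/100 * C_total = 51.55/100 * 24.4 = 12.578 Ah
Step 2: t = remaining / I = 12.578 / 3.26 = 3.858 hr

3.858 hr


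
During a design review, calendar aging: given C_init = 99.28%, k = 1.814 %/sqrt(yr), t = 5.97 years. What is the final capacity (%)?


sqrt(t) = sqrt(5.97) = 2.4434
C_final = 99.28 - 1.814 * 2.4434 = 94.85%

94.85%


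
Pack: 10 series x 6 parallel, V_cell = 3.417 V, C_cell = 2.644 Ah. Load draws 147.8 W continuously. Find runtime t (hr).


Step 1: E_pack = Ns * V_cell * Np * C_cell = 10 * 3.417 * 6 * 2.644 = 542.07 Wh
Step 2: t = E_pack / P = 542.07 / 147.8 = 3.668 hr

3.668 hr


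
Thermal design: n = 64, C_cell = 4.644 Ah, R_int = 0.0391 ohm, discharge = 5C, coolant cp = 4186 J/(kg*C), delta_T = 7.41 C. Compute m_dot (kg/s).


Step 1: I = 5 * 4.644 = 23.22 A
Step 2: Q_cell = I^2 * R = 23.22^2 * 0.0391 = 21.081 W
Step 3: Q_total = 64 * 21.081 = 1349.2 W
Step 4: m_dot = Q_total / (cp * dT) = 1349.2 / (4186 * 7.41) = 0.04350 kg/s

0.04350 kg/s


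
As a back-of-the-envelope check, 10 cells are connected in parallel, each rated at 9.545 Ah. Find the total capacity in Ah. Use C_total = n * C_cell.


C_total = 10 * 9.545 = 95.45 Ah

95.45 Ah


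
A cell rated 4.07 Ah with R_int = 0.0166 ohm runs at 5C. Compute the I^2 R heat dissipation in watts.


Step 1: I = C_rate * capacity = 5 * 4.07 = 20.35 A
Step 2: Q = I^2 * R = 20.35^2 * 0.0166 = 414.12 * 0.0166 = 6.874 W

6.874 W


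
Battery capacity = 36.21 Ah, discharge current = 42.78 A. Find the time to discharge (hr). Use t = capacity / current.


t = capacity / current = 36.21 / 42.78 = 0.8464 hr

0.8464 hr


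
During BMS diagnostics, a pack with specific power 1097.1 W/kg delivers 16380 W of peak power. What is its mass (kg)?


m = P / SP = 16380 / 1097.1 = 14.93 kg

14.93 kg


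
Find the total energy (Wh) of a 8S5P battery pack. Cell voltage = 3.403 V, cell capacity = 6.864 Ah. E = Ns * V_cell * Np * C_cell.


E = Ns * Vcell * Np * Ccell = 8 * 3.403 * 5 * 6.864 = 934.3 Wh

934.3 Wh


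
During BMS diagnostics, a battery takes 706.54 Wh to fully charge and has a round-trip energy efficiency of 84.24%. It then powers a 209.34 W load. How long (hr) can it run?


Step 1: E_discharge = eta/100 * E_charge = 84.24/100 * 706.54 = 595.19 Wh
Step 2: t = E_discharge / P = 595.19 / 209.34 = 2.843 hr

2.843 hr


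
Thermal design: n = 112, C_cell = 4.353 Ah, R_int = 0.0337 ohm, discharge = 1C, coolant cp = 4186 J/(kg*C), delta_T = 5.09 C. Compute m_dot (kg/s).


Step 1: I = 1 * 4.353 = 4.353 A
Step 2: Q_cell = I^2 * R = 4.353^2 * 0.0337 = 0.63857 W
Step 3: Q_total = 112 * 0.63857 = 71.52 W
Step 4: m_dot = Q_total / (cp * dT) = 71.52 / (4186 * 5.09) = 0.003357 kg/s

0.003357 kg/s
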